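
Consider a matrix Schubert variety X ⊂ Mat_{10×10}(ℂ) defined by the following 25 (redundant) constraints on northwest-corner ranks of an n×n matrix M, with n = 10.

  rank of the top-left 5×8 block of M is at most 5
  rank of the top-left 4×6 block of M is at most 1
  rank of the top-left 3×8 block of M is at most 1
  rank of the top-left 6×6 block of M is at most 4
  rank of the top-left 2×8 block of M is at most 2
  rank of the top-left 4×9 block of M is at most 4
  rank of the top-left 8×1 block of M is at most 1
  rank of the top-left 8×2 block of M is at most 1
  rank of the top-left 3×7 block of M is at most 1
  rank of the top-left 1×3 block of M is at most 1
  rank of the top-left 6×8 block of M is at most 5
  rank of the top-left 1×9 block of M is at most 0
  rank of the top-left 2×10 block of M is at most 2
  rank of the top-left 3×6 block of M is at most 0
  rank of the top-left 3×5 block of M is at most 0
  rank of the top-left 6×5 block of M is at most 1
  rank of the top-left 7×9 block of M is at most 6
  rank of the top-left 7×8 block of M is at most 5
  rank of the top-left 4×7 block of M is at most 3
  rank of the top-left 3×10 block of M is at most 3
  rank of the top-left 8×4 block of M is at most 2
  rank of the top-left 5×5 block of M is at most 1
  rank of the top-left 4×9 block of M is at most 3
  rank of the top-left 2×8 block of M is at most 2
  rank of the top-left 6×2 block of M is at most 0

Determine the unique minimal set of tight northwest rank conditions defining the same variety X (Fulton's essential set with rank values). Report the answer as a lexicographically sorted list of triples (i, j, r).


Computing R[i][j] = min implied NW-rank bound (n=10, 25 conditions):

  row 1: 0 0 0 0 0 0 0 0 0 1
  row 2: 0 0 0 0 0 0 1 1 1 2
  row 3: 0 0 0 0 0 0 1 1 2 3
  row 4: 0 0 1 1 1 1 2 2 3 4
  row 5: 0 0 1 1 1 2 3 3 4 5
  row 6: 0 0 1 1 1 2 3 4 5 6
  row 7: 1 1 2 2 2 3 4 5 6 7
  row 8: 1 1 2 2 3 4 5 6 7 8
  row 9: 1 2 3 3 4 5 6 7 8 9
  row 10: 1 2 3 4 5 6 7 8 9 10

hence w(1..10) = (10, 7, 9, 3, 6, 8, 1, 5, 2, 4).

D(w) has 34 cells with 7 SE-corners; essential set:

[(1, 9, 0), (3, 6, 0), (3, 8, 1), (6, 2, 0), (6, 5, 1), (8, 2, 1), (8, 4, 2)]


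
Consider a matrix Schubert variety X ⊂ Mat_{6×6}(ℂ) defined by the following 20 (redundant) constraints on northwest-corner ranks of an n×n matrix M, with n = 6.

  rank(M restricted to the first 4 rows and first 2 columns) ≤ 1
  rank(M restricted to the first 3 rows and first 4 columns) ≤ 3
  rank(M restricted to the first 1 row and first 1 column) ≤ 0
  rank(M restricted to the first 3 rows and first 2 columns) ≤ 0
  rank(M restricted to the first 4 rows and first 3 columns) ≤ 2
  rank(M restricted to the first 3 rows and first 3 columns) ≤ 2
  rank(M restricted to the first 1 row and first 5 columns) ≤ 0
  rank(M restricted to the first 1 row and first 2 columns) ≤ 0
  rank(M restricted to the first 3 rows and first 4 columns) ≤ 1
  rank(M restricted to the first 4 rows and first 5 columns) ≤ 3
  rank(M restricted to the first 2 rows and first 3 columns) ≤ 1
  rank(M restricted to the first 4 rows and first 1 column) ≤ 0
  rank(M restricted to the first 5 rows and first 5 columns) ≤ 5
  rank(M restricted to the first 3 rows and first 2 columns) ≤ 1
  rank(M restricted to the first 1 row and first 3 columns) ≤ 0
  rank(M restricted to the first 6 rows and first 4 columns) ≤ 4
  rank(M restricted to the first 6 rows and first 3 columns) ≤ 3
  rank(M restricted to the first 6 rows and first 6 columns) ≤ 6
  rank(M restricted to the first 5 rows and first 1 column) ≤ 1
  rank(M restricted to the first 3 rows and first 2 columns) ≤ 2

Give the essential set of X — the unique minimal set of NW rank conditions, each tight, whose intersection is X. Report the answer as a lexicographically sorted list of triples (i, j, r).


Propagating the 20 rank bounds to every northwest block:

  R[1]: 0 0 0 0 0 1
  R[2]: 0 0 1 1 1 2
  R[3]: 0 0 1 1 2 3
  R[4]: 0 1 2 2 3 4
  R[5]: 1 2 3 3 4 5
  R[6]: 1 2 3 4 5 6

hence w(1..6) = (6, 3, 5, 2, 1, 4).

ℓ(w)=11; the 4 essential cells (i,j,r):

[(1, 5, 0), (3, 2, 0), (3, 4, 1), (4, 1, 0)]


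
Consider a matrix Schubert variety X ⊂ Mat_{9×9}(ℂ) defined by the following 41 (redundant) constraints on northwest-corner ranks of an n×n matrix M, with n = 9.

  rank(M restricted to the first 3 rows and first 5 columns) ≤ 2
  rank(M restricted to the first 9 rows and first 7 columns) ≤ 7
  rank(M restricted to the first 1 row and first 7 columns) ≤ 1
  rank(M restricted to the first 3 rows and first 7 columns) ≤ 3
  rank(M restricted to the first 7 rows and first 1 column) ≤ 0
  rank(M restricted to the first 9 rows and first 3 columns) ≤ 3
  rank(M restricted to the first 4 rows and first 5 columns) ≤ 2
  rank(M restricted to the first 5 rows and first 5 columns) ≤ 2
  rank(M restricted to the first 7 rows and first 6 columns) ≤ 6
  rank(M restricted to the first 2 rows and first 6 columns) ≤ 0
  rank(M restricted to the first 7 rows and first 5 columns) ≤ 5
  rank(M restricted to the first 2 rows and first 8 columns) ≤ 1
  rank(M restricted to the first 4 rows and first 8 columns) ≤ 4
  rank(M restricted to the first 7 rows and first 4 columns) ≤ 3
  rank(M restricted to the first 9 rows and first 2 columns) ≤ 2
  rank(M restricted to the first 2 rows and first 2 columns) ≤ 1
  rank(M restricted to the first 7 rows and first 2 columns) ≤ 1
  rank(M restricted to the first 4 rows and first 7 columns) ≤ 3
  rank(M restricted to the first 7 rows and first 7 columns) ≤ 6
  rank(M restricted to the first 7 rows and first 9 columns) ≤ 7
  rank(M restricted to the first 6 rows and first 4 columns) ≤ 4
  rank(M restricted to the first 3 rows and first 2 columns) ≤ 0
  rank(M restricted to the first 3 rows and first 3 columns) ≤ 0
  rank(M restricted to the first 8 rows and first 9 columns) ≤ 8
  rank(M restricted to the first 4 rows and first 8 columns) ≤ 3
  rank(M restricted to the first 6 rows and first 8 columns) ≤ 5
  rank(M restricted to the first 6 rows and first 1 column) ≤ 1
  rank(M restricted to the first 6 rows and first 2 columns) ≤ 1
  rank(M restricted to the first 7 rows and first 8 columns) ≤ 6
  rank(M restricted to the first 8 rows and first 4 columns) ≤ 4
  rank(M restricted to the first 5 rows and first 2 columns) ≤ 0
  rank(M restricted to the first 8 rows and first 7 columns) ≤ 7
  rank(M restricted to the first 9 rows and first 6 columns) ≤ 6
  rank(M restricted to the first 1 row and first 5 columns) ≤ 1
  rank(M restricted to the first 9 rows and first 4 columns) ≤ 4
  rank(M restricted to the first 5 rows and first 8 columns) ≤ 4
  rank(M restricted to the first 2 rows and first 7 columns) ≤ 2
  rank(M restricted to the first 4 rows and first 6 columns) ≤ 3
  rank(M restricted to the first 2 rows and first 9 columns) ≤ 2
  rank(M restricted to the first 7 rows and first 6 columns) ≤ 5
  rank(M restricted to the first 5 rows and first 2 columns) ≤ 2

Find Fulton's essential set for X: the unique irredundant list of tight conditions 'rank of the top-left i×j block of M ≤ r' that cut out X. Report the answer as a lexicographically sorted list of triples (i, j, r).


The tightest implied rank at each (i,j), from the 41 conditions:

  R[1]: 0 0 0 0 0 0 1 1 1
  R[2]: 0 0 0 0 0 0 1 1 2
  R[3]: 0 0 0 1 1 1 2 2 3
  R[4]: 0 0 1 2 2 2 3 3 4
  R[5]: 0 0 1 2 2 3 4 4 5
  R[6]: 0 1 2 3 3 4 5 5 6
  R[7]: 0 1 2 3 4 5 6 6 7
  R[8]: 1 2 3 4 5 6 7 7 8
  R[9]: 1 2 3 4 5 6 7 8 9

the unique w with this rank table is (7, 9, 4, 3, 6, 2, 5, 1, 8).

Rothe diagram D(w) (23 cells), 6 SE-corners (essential conditions):

[(2, 6, 0), (2, 8, 1), (3, 3, 0), (5, 2, 0), (5, 5, 2), (7, 1, 0)]


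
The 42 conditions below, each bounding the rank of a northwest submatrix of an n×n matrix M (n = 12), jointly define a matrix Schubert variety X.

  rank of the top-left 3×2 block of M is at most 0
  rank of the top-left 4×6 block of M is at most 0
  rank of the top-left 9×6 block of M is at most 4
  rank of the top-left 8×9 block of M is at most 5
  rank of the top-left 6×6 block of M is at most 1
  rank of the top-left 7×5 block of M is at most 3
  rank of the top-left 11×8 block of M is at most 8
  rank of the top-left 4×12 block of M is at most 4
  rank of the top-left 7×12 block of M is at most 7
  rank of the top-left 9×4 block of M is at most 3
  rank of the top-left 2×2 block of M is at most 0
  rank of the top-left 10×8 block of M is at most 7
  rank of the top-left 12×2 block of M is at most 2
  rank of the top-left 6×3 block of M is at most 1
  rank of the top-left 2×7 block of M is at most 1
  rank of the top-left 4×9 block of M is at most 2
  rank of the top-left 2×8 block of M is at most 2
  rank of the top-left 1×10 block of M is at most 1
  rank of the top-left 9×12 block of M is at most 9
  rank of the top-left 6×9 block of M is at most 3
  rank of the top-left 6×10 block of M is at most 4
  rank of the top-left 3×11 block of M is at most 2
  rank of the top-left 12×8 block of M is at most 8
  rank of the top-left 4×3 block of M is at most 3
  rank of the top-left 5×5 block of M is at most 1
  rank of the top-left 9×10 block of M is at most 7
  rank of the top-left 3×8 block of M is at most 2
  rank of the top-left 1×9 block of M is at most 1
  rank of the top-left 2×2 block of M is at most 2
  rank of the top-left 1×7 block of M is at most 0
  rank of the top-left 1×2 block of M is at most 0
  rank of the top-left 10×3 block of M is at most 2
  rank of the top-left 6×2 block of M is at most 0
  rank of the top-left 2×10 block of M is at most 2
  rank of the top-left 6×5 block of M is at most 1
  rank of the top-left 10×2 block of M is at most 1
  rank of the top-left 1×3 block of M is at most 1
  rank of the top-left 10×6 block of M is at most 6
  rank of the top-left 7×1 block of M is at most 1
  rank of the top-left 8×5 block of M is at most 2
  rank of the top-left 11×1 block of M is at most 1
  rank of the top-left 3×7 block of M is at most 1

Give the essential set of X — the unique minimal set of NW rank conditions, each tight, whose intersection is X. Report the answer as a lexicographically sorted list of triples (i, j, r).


The tightest implied rank at each (i,j), from the 42 conditions:

  row 1: 0 0 0 0 0 0 0 1 1 1 1 1
  row 2: 0 0 0 0 0 0 1 2 2 2 2 2
  row 3: 0 0 0 0 0 0 1 2 2 2 2 3
  row 4: 0 0 0 0 0 0 1 2 2 3 3 4
  row 5: 0 0 1 1 1 1 2 3 3 4 4 5
  row 6: 0 0 1 1 1 1 2 3 3 4 5 6
  row 7: 1 1 2 2 2 2 3 4 4 5 6 7
  row 8: 1 1 2 2 2 3 4 5 5 6 7 8
  row 9: 1 1 2 3 3 4 5 6 6 7 8 9
  row 10: 1 1 2 3 4 5 6 7 7 8 9 10
  row 11: 1 2 3 4 5 6 7 8 8 9 10 11
  row 12: 1 2 3 4 5 6 7 8 9 10 11 12

second differences of R give the permutation w = (8, 7, 12, 10, 3, 11, 1, 6, 4, 5, 2, 9).

9 SE-corners of the 42-cell Rothe diagram give Ess(w):

[(1, 7, 0), (3, 11, 2), (4, 6, 0), (4, 9, 2), (6, 2, 0), (6, 6, 1), (6, 9, 3), (8, 5, 2), (10, 2, 1)]


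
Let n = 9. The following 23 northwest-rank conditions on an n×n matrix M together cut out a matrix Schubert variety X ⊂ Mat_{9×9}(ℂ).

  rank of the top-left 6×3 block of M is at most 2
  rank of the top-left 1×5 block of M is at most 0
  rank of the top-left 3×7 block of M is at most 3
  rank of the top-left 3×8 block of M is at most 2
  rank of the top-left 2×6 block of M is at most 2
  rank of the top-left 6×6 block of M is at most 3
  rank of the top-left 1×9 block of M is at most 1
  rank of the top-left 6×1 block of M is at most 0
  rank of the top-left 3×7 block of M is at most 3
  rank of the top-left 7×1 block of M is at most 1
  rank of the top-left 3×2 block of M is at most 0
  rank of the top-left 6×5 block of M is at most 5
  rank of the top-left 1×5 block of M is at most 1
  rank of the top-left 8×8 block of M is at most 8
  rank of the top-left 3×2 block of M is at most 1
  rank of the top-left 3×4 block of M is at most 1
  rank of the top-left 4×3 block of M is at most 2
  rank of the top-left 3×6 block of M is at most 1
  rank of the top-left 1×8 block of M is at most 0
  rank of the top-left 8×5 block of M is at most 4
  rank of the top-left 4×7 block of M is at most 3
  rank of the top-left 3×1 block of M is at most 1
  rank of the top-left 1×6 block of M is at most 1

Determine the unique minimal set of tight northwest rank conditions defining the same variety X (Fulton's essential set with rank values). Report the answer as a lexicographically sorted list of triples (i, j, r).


Recovering R(i,j) via the rank-extension bound from the 23 conditions:

  0 0 0 0 0 0 0 0 1
  0 0 1 1 1 1 1 1 2
  0 0 1 1 1 1 2 2 3
  0 1 2 2 2 2 3 3 4
  0 1 2 3 3 3 4 4 5
  0 1 2 3 3 3 4 5 6
  1 2 3 4 4 4 5 6 7
  1 2 3 4 4 5 6 7 8
  1 2 3 4 5 6 7 8 9

hence w(1..9) = (9, 3, 7, 2, 4, 8, 1, 6, 5).

|D(w)|=21, |Ess(w)|=6:

[(1, 8, 0), (3, 2, 0), (3, 6, 1), (6, 1, 0), (6, 6, 3), (8, 5, 4)]


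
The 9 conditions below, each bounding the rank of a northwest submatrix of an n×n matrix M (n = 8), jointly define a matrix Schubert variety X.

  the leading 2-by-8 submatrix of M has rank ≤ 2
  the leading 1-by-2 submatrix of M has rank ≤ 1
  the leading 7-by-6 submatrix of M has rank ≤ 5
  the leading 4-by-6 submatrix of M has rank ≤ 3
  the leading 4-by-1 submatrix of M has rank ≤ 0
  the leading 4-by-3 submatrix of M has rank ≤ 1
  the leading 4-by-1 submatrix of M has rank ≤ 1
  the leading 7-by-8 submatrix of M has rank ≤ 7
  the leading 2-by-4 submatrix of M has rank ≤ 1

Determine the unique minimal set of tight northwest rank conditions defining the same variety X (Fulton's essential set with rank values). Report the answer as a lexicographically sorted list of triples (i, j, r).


Reconstructing r_w from the 9 given conditions:

  0 | 1 | 1 | 1 | 1 | 1 | 1 | 1
  0 | 1 | 1 | 1 | 2 | 2 | 2 | 2
  0 | 1 | 1 | 2 | 3 | 3 | 3 | 3
  0 | 1 | 1 | 2 | 3 | 3 | 4 | 4
  1 | 2 | 2 | 3 | 4 | 4 | 5 | 5
  1 | 2 | 3 | 4 | 5 | 5 | 6 | 6
  1 | 2 | 3 | 4 | 5 | 5 | 6 | 7
  1 | 2 | 3 | 4 | 5 | 6 | 7 | 8

so w = (2, 5, 4, 7, 1, 3, 8, 6).

D(w) has 10 cells with 5 SE-corners; essential set:

[(2, 4, 1), (4, 1, 0), (4, 3, 1), (4, 6, 3), (7, 6, 5)]


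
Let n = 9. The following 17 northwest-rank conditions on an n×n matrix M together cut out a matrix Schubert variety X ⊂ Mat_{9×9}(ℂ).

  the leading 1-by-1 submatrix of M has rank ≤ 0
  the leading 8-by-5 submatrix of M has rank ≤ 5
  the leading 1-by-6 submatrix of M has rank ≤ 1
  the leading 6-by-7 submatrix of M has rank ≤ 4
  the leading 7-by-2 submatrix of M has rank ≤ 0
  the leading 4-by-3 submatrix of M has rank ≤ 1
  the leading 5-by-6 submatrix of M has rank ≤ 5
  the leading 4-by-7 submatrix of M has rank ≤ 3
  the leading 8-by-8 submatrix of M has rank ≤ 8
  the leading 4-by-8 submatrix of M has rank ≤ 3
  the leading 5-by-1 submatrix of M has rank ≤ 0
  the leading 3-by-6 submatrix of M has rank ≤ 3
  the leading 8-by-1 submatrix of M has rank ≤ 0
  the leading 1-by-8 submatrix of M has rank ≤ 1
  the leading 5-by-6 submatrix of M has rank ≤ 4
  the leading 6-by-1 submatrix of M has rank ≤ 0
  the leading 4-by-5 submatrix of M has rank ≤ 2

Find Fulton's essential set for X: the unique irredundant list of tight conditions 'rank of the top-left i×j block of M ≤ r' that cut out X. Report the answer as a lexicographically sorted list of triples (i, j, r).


Computing R[i][j] = min implied NW-rank bound (n=9, 17 conditions):

  row 1: 0  0  1  1  1  1  1  1  1
  row 2: 0  0  1  2  2  2  2  2  2
  row 3: 0  0  1  2  2  3  3  3  3
  row 4: 0  0  1  2  2  3  3  3  4
  row 5: 0  0  1  2  3  4  4  4  5
  row 6: 0  0  1  2  3  4  4  5  6
  row 7: 0  0  1  2  3  4  5  6  7
  row 8: 0  1  2  3  4  5  6  7  8
  row 9: 1  2  3  4  5  6  7  8  9

second differences of R give the permutation w = (3, 4, 6, 9, 5, 8, 7, 2, 1).

D(w) has 20 cells with 5 SE-corners; essential set:

[(4, 5, 2), (4, 8, 3), (6, 7, 4), (7, 2, 0), (8, 1, 0)]


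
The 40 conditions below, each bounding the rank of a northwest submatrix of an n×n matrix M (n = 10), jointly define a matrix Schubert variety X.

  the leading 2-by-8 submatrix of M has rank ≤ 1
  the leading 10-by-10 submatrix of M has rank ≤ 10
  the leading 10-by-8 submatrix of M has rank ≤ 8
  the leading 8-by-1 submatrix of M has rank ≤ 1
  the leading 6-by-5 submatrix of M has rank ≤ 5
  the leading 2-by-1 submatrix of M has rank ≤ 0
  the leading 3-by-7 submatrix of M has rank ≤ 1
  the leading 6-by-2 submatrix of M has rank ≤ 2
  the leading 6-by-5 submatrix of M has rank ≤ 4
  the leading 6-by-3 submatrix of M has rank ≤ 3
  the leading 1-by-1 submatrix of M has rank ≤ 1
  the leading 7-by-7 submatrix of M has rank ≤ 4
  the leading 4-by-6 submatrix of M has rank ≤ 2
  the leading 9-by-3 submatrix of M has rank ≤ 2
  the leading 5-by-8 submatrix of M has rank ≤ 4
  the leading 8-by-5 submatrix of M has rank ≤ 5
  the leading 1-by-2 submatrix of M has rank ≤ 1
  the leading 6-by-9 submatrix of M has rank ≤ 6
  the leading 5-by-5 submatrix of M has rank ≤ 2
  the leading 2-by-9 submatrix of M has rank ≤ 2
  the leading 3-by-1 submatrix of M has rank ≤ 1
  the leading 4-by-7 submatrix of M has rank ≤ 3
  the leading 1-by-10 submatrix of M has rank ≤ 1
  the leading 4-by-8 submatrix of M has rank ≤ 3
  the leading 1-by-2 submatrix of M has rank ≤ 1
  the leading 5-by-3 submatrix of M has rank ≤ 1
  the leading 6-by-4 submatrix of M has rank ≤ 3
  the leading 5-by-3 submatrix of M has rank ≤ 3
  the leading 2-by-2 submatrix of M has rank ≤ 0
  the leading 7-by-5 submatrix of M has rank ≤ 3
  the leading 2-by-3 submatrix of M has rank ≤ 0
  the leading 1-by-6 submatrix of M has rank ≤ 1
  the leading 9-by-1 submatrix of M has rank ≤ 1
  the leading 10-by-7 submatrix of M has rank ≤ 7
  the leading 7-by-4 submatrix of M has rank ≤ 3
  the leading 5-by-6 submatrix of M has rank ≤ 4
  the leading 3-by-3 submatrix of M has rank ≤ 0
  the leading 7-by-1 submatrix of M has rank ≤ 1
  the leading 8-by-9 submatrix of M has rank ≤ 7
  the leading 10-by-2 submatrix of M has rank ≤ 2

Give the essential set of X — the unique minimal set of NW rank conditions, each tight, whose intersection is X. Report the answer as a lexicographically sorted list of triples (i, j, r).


Propagating the 40 rank bounds to every northwest block:

  R[1]: 0 0 0 1 1 1 1 1 1 1
  R[2]: 0 0 0 1 1 1 1 1 2 2
  R[3]: 0 0 0 1 1 1 1 2 3 3
  R[4]: 1 1 1 2 2 2 2 3 4 4
  R[5]: 1 1 1 2 2 3 3 4 5 5
  R[6]: 1 2 2 3 3 4 4 5 6 6
  R[7]: 1 2 2 3 3 4 4 5 6 7
  R[8]: 1 2 2 3 4 5 5 6 7 8
  R[9]: 1 2 2 3 4 5 6 7 8 9
  R[10]: 1 2 3 4 5 6 7 8 9 10

reading off 1-entries of Δ²R: w = (4, 9, 8, 1, 6, 2, 10, 5, 7, 3).

Fulton essential set (8 of the 24 Rothe cells):

[(2, 8, 1), (3, 3, 0), (3, 7, 1), (5, 3, 1), (5, 5, 2), (7, 5, 3), (7, 7, 4), (9, 3, 2)]


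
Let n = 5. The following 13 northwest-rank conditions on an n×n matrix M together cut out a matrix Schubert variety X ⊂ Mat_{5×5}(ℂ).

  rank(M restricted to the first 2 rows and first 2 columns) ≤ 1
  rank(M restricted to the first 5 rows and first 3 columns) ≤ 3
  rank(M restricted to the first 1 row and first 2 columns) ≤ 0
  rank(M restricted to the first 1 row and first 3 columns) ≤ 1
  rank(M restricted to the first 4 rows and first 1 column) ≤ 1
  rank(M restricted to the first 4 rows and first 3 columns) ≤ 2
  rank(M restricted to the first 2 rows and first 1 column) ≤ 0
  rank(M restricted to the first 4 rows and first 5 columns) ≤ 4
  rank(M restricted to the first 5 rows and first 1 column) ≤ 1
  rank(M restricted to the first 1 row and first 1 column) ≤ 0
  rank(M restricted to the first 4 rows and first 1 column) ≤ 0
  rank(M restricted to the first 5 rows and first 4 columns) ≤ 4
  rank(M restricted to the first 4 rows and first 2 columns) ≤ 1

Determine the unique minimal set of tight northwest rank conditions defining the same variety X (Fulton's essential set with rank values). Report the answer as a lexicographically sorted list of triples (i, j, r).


Computing R[i][j] = min implied NW-rank bound (n=5, 13 conditions):

  row 1: 0 0 1 1 1
  row 2: 0 1 2 2 2
  row 3: 0 1 2 3 3
  row 4: 0 1 2 3 4
  row 5: 1 2 3 4 5

so w = (3, 2, 4, 5, 1).

Rothe diagram D(w) (5 cells), 2 SE-corners (essential conditions):

[(1, 2, 0), (4, 1, 0)]


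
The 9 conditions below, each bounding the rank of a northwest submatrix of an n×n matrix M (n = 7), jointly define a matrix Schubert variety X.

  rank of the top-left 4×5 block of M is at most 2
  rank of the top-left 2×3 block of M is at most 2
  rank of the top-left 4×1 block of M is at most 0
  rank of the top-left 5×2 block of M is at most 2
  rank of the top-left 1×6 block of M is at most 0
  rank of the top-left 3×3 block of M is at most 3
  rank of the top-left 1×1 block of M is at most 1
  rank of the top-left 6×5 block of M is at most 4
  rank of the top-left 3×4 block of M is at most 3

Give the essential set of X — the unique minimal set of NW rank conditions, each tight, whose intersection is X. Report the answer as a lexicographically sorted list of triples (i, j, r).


Computing R[i][j] = min implied NW-rank bound (n=7, 9 conditions):

  0 0 0 0 0 0 1
  0 1 1 1 1 1 2
  0 1 2 2 2 2 3
  0 1 2 2 2 3 4
  1 2 3 3 3 4 5
  1 2 3 4 4 5 6
  1 2 3 4 5 6 7

reading off 1-entries of Δ²R: w = (7, 2, 3, 6, 1, 4, 5).

|D(w)|=11, |Ess(w)|=3:

[(1, 6, 0), (4, 1, 0), (4, 5, 2)]


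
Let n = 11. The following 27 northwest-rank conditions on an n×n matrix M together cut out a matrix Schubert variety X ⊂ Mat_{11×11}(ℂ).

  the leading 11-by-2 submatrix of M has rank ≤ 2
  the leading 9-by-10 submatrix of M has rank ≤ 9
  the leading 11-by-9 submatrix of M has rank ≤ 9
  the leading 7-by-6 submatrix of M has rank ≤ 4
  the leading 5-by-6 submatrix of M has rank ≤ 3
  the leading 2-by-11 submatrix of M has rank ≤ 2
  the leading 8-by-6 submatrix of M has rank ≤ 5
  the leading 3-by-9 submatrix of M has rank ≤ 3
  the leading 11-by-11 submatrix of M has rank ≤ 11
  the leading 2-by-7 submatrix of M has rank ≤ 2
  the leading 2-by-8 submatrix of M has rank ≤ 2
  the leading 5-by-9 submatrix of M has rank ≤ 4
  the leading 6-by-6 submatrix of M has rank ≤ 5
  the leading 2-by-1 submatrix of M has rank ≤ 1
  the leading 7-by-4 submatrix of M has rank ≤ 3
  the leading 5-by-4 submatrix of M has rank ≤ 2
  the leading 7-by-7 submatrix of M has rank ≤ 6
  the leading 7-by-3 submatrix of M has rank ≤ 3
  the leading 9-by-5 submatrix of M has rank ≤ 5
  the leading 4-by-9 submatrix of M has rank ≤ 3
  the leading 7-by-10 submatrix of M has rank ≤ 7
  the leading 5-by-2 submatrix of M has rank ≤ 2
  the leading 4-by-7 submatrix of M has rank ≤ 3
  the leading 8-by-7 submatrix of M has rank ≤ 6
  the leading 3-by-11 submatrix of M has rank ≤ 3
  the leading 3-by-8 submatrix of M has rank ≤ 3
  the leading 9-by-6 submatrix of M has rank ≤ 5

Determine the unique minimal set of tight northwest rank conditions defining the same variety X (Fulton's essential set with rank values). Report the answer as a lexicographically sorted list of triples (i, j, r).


Recovering R(i,j) via the rank-extension bound from the 27 conditions:

  R[1]: 1 1 1 1 1 1 1 1 1 1 1
  R[2]: 1 2 2 2 2 2 2 2 2 2 2
  R[3]: 1 2 2 2 3 3 3 3 3 3 3
  R[4]: 1 2 2 2 3 3 3 3 3 4 4
  R[5]: 1 2 2 2 3 3 4 4 4 5 5
  R[6]: 1 2 3 3 4 4 5 5 5 6 6
  R[7]: 1 2 3 3 4 4 5 6 6 7 7
  R[8]: 1 2 3 4 5 5 6 7 7 8 8
  R[9]: 1 2 3 4 5 5 6 7 8 9 9
  R[10]: 1 2 3 4 5 6 7 8 9 10 10
  R[11]: 1 2 3 4 5 6 7 8 9 10 11

giving w = (1, 2, 5, 10, 7, 3, 8, 4, 9, 6, 11) via Δ²R.

Rothe diagram D(w) (14 cells), 6 SE-corners (essential conditions):

[(4, 9, 3), (5, 4, 2), (5, 6, 3), (7, 4, 3), (7, 6, 4), (9, 6, 5)]


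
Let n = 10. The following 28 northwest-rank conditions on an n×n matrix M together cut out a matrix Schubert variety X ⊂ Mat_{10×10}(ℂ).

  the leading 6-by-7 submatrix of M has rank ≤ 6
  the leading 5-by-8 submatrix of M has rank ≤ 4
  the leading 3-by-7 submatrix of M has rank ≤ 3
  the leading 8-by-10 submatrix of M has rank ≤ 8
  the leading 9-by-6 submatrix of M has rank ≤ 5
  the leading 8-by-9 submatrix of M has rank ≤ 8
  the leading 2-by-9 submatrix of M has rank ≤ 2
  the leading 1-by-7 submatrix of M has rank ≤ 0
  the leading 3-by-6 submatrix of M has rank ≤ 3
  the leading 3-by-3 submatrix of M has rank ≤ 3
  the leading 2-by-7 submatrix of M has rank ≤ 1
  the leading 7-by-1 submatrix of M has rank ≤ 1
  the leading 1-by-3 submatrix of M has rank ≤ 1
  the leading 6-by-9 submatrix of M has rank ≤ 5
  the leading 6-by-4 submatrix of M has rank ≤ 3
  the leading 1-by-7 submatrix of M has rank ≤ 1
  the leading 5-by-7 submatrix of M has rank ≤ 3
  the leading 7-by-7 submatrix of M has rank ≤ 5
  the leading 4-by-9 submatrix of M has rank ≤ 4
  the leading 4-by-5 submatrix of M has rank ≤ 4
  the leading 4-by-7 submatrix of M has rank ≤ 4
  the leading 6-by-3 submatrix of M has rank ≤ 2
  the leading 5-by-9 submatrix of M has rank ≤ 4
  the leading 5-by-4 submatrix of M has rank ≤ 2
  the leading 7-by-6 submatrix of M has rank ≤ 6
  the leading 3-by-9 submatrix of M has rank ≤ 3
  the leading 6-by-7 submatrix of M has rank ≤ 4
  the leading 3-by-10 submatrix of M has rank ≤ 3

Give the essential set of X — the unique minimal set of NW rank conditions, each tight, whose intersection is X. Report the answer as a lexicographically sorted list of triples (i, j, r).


Computing R[i][j] = min implied NW-rank bound (n=10, 28 conditions):

  row 1: 0  0  0  0  0  0  0  1  1  1
  row 2: 1  1  1  1  1  1  1  2  2  2
  row 3: 1  2  2  2  2  2  2  3  3  3
  row 4: 1  2  2  2  3  3  3  4  4  4
  row 5: 1  2  2  2  3  3  3  4  4  5
  row 6: 1  2  2  3  4  4  4  5  5  6
  row 7: 1  2  3  4  5  5  5  6  6  7
  row 8: 1  2  3  4  5  5  6  7  7  8
  row 9: 1  2  3  4  5  5  6  7  8  9
  row 10: 1  2  3  4  5  6  7  8  9  10

so w = (8, 1, 2, 5, 10, 4, 3, 7, 9, 6).

D(w) has 17 cells with 6 SE-corners; essential set:

[(1, 7, 0), (5, 4, 2), (5, 7, 3), (5, 9, 4), (6, 3, 2), (9, 6, 5)]


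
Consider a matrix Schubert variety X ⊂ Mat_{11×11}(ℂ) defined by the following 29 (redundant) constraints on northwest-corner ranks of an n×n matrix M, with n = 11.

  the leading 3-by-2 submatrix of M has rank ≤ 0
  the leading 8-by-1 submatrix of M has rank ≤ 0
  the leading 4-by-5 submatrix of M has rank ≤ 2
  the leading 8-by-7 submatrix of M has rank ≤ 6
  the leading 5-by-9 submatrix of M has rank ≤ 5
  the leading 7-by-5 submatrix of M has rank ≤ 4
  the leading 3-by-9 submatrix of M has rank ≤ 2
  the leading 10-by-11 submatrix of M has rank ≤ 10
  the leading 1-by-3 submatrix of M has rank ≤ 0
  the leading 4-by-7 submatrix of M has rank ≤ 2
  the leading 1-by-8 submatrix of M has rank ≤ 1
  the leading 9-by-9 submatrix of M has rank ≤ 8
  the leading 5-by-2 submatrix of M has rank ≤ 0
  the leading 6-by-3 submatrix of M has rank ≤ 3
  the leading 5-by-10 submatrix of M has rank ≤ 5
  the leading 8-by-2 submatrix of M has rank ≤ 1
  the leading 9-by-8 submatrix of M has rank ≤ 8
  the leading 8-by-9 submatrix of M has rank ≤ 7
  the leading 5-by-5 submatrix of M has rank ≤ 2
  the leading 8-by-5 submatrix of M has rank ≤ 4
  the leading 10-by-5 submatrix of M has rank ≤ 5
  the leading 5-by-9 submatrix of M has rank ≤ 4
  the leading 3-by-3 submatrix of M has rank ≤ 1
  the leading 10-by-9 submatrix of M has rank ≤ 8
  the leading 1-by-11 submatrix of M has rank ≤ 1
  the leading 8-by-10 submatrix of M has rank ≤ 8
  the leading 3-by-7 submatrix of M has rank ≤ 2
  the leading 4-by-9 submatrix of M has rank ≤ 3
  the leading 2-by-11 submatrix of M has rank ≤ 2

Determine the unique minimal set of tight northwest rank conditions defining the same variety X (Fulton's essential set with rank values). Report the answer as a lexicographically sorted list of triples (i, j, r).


Propagating the 29 rank bounds to every northwest block:

  row 1: 0 | 0 | 0 | 1 | 1 | 1 | 1 | 1 | 1 | 1 | 1
  row 2: 0 | 0 | 1 | 2 | 2 | 2 | 2 | 2 | 2 | 2 | 2
  row 3: 0 | 0 | 1 | 2 | 2 | 2 | 2 | 2 | 2 | 3 | 3
  row 4: 0 | 0 | 1 | 2 | 2 | 2 | 2 | 3 | 3 | 4 | 4
  row 5: 0 | 0 | 1 | 2 | 2 | 3 | 3 | 4 | 4 | 5 | 5
  row 6: 0 | 1 | 2 | 3 | 3 | 4 | 4 | 5 | 5 | 6 | 6
  row 7: 0 | 1 | 2 | 3 | 4 | 5 | 5 | 6 | 6 | 7 | 7
  row 8: 0 | 1 | 2 | 3 | 4 | 5 | 6 | 7 | 7 | 8 | 8
  row 9: 1 | 2 | 3 | 4 | 5 | 6 | 7 | 8 | 8 | 9 | 9
  row 10: 1 | 2 | 3 | 4 | 5 | 6 | 7 | 8 | 8 | 9 | 10
  row 11: 1 | 2 | 3 | 4 | 5 | 6 | 7 | 8 | 9 | 10 | 11

second differences of R give the permutation w = (4, 3, 10, 8, 6, 2, 5, 7, 1, 11, 9).

ℓ(w)=24; the 7 essential cells (i,j,r):

[(1, 3, 0), (3, 9, 2), (4, 7, 2), (5, 2, 0), (5, 5, 2), (8, 1, 0), (10, 9, 8)]


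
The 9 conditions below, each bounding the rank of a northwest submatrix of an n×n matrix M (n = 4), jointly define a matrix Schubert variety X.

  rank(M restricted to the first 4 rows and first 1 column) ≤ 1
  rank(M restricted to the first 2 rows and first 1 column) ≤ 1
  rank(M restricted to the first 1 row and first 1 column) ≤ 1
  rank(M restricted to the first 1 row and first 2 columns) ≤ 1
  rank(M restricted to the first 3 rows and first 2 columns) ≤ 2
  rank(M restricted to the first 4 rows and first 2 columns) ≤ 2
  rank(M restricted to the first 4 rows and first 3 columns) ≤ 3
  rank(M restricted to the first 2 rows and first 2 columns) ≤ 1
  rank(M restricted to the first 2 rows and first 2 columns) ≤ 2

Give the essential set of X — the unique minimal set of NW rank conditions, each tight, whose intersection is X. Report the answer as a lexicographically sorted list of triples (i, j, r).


Reconstructing r_w from the 9 given conditions:

  i=1: 1  1  1  1
  i=2: 1  1  2  2
  i=3: 1  2  3  3
  i=4: 1  2  3  4

so w = (1, 3, 2, 4).

1 SE-corner of the 1-cell Rothe diagram gives Ess(w):

[(2, 2, 1)]


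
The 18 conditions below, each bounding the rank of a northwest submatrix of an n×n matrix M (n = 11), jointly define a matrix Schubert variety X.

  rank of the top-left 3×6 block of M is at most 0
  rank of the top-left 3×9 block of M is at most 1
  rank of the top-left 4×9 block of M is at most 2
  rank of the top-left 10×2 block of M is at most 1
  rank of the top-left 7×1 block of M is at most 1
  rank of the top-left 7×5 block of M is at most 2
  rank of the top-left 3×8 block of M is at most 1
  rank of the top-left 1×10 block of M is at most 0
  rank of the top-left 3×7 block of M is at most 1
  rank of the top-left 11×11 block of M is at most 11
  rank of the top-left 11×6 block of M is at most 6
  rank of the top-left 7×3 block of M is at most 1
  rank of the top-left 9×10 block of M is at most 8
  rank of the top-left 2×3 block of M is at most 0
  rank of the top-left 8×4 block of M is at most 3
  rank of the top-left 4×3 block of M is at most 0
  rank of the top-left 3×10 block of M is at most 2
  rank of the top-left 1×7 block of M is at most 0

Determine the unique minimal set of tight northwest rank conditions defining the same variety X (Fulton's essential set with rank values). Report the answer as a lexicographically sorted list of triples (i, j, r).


Propagating the 18 rank bounds to every northwest block:

  0 | 0 | 0 | 0 | 0 | 0 | 0 | 0 | 0 | 0 | 1
  0 | 0 | 0 | 0 | 0 | 0 | 1 | 1 | 1 | 1 | 2
  0 | 0 | 0 | 0 | 0 | 0 | 1 | 1 | 1 | 2 | 3
  0 | 0 | 0 | 1 | 1 | 1 | 2 | 2 | 2 | 3 | 4
  1 | 1 | 1 | 2 | 2 | 2 | 3 | 3 | 3 | 4 | 5
  1 | 1 | 1 | 2 | 2 | 3 | 4 | 4 | 4 | 5 | 6
  1 | 1 | 1 | 2 | 2 | 3 | 4 | 5 | 5 | 6 | 7
  1 | 1 | 2 | 3 | 3 | 4 | 5 | 6 | 6 | 7 | 8
  1 | 1 | 2 | 3 | 4 | 5 | 6 | 7 | 7 | 8 | 9
  1 | 1 | 2 | 3 | 4 | 5 | 6 | 7 | 8 | 9 | 10
  1 | 2 | 3 | 4 | 5 | 6 | 7 | 8 | 9 | 10 | 11

second differences of R give the permutation w = (11, 7, 10, 4, 1, 6, 8, 3, 5, 9, 2).

Fulton essential set (7 of the 36 Rothe cells):

[(1, 10, 0), (3, 6, 0), (3, 9, 1), (4, 3, 0), (7, 3, 1), (7, 5, 2), (10, 2, 1)]


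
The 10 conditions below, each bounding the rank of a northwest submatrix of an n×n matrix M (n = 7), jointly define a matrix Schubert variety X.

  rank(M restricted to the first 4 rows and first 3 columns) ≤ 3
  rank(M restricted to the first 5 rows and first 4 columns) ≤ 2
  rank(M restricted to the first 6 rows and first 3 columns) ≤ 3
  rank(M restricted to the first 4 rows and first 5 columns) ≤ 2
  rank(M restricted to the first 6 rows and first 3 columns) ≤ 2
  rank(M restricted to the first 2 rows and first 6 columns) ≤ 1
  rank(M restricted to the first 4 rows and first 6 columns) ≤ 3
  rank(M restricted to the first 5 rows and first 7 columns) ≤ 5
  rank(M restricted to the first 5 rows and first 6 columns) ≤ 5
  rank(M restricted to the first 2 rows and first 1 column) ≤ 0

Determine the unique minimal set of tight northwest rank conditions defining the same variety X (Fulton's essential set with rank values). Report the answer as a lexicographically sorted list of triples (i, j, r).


Propagating the 10 rank bounds to every northwest block:

  0  1  1  1  1  1  1
  0  1  1  1  1  1  2
  1  2  2  2  2  2  3
  1  2  2  2  2  3  4
  1  2  2  2  3  4  5
  1  2  2  3  4  5  6
  1  2  3  4  5  6  7

reading off 1-entries of Δ²R: w = (2, 7, 1, 6, 5, 4, 3).

Rothe diagram D(w) (12 cells), 5 SE-corners (essential conditions):

[(2, 1, 0), (2, 6, 1), (4, 5, 2), (5, 4, 2), (6, 3, 2)]


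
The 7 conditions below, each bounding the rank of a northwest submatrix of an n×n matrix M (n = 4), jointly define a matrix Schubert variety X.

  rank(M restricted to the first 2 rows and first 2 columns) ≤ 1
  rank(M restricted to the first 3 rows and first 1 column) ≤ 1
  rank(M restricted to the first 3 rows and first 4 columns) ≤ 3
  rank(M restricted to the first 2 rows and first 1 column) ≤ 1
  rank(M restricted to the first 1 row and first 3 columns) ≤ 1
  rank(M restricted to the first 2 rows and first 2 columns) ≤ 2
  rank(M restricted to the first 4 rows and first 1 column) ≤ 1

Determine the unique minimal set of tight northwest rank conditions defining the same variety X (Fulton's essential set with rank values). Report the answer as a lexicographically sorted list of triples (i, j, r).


Reconstructing r_w from the 7 given conditions:

  row 1: 1 1 1 1
  row 2: 1 1 2 2
  row 3: 1 2 3 3
  row 4: 1 2 3 4

giving w = (1, 3, 2, 4) via Δ²R.

1 SE-corner of the 1-cell Rothe diagram gives Ess(w):

[(2, 2, 1)]


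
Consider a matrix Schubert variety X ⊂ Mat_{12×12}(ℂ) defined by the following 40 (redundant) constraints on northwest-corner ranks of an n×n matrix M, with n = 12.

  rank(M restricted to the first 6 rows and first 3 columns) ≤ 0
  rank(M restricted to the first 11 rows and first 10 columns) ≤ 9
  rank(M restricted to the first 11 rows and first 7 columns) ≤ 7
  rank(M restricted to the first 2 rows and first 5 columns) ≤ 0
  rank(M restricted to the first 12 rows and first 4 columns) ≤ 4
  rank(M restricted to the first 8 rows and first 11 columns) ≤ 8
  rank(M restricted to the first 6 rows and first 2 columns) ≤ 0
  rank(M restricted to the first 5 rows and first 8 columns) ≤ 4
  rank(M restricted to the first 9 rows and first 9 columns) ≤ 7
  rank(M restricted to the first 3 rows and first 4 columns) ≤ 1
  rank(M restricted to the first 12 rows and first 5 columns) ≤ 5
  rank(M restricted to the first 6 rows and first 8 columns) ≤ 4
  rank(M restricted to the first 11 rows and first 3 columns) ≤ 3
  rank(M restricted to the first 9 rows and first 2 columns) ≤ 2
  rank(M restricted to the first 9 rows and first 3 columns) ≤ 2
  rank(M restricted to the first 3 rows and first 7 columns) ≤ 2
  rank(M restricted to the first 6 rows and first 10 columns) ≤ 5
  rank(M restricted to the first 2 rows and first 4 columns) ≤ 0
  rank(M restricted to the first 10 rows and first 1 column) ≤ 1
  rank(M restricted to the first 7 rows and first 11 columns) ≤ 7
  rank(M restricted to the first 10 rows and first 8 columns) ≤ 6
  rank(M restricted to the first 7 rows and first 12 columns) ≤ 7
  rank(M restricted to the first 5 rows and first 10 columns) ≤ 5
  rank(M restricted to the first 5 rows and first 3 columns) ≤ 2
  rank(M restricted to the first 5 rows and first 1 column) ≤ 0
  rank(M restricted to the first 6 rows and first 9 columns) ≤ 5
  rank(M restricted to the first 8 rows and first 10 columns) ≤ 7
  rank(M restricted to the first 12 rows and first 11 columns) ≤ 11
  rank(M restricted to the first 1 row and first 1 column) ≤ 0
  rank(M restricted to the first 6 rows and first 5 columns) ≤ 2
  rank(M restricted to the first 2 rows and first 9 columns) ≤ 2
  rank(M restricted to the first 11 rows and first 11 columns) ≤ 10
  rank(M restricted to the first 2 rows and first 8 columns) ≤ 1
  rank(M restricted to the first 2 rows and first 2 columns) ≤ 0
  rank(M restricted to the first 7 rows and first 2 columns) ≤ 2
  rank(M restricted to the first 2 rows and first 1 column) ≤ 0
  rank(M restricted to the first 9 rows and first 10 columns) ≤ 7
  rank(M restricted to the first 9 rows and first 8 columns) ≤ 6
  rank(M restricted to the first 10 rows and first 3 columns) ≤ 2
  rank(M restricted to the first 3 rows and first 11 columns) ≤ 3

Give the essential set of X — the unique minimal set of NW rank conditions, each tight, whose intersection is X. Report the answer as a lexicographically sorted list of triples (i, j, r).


Recovering R(i,j) via the rank-extension bound from the 40 conditions:

  R[1]: 0 0 0 0 0 1 1 1 1 1 1 1
  R[2]: 0 0 0 0 0 1 1 1 2 2 2 2
  R[3]: 0 0 0 1 1 2 2 2 3 3 3 3
  R[4]: 0 0 0 1 2 3 3 3 4 4 4 4
  R[5]: 0 0 0 1 2 3 4 4 5 5 5 5
  R[6]: 0 0 0 1 2 3 4 4 5 5 6 6
  R[7]: 1 1 1 2 3 4 5 5 6 6 7 7
  R[8]: 1 2 2 3 4 5 6 6 7 7 8 8
  R[9]: 1 2 2 3 4 5 6 6 7 7 8 9
  R[10]: 1 2 2 3 4 5 6 6 7 8 9 10
  R[11]: 1 2 3 4 5 6 7 7 8 9 10 11
  R[12]: 1 2 3 4 5 6 7 8 9 10 11 12

reading off 1-entries of Δ²R: w = (6, 9, 4, 5, 7, 11, 1, 2, 12, 10, 3, 8).

Rothe diagram D(w) (31 cells), 8 SE-corners (essential conditions):

[(2, 5, 0), (2, 8, 1), (6, 3, 0), (6, 8, 4), (6, 10, 5), (9, 10, 7), (10, 3, 2), (10, 8, 6)]


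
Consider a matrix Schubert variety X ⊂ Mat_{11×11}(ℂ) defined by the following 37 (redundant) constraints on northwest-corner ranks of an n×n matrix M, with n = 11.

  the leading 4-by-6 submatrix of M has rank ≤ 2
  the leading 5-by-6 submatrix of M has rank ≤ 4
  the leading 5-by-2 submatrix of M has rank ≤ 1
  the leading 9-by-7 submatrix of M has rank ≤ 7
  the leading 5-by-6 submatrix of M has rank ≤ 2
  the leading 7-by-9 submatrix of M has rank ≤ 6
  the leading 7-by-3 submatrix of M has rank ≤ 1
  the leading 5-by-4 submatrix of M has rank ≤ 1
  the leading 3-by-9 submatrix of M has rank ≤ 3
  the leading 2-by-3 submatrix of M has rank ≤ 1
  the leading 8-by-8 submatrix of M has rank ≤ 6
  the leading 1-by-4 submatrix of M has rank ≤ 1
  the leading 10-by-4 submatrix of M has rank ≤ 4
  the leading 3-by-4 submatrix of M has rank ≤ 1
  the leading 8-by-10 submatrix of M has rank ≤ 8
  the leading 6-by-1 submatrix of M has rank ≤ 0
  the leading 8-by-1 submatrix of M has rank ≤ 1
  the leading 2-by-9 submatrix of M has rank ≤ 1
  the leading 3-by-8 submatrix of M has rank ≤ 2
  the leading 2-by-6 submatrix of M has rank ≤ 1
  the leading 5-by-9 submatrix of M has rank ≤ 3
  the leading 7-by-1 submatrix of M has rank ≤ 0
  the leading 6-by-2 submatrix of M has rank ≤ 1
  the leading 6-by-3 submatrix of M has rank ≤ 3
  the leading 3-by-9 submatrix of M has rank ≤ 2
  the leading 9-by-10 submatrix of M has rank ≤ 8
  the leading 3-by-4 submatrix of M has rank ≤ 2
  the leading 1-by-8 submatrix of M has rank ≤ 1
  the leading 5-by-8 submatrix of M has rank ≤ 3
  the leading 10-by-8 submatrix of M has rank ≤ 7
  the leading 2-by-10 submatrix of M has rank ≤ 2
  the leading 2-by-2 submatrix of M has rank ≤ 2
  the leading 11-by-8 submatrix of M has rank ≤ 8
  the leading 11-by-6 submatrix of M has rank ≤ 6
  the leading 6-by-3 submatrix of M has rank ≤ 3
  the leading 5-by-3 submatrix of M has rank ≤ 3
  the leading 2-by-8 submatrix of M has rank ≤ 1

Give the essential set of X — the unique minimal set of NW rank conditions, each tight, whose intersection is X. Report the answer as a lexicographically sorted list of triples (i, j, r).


Rank table r_w(11×11) implied by the 37 constraints:

  0  1  1  1  1  1  1  1  1  1  1
  0  1  1  1  1  1  1  1  1  2  2
  0  1  1  1  2  2  2  2  2  3  3
  0  1  1  1  2  2  3  3  3  4  4
  0  1  1  1  2  2  3  3  3  4  5
  0  1  1  2  3  3  4  4  4  5  6
  0  1  1  2  3  4  5  5  5  6  7
  1  2  2  3  4  5  6  6  6  7  8
  1  2  3  4  5  6  7  7  7  8  9
  1  2  3  4  5  6  7  7  8  9  10
  1  2  3  4  5  6  7  8  9  10  11

the unique w with this rank table is (2, 10, 5, 7, 11, 4, 6, 1, 3, 9, 8).

Rothe diagram D(w) (27 cells), 7 SE-corners (essential conditions):

[(2, 9, 1), (5, 4, 1), (5, 6, 2), (5, 9, 3), (7, 1, 0), (7, 3, 1), (10, 8, 7)]
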